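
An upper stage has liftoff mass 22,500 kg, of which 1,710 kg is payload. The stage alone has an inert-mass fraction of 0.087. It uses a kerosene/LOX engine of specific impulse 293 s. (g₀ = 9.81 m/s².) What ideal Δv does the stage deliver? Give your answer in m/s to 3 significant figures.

Δv ≈ 5330 m/s

Stage wet mass = m₀ − payload = 22,500 − 1,710 = 20,790 kg.
Stage dry mass = ε × stage wet mass = 0.087 × 20,790 = 1,808.73 kg.
Burnout mass m_f = stage dry + payload = 1,808.73 + 1,710 = 3,518.73 kg.
v_e = Isp · g₀ = 293 × 9.81 = 2874.3 m/s.
By the Tsiolkovsky rocket equation, Δv = v_e · ln(22,500/3,518.73) = 2874.3 × ln(6.394) = 2874.3 × 1.8554 ≈ 5333 m/s.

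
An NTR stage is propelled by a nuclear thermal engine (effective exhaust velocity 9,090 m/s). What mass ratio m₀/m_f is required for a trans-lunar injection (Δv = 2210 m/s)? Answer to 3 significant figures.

Using Δv = v_e ln(m₀/m_f): m₀/m_f = exp(Δv / v_e) = exp(2210 / 9090.0) = exp(0.2431) = 1.2752.

mass ratio ≈ 1.28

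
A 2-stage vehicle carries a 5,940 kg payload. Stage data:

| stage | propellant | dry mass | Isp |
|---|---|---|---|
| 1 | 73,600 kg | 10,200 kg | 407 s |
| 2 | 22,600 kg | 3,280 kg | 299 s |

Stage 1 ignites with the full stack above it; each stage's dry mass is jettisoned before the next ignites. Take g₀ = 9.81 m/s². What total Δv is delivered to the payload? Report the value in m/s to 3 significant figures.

Ignition mass of stage 1 = 73,600+10,200 + 22,600+3,280 + 5,940 = 115,620 kg.
Stage 1: m₀ = 115,620 kg, m_f = 115,620 − 73,600 = 42,020 kg; Δv = 407×9.81×ln(2.752) = 3992.7×1.0122 ≈ 4041 m/s.
Stage 2: m₀ = 31,820 kg, m_f = 31,820 − 22,600 = 9,220 kg; Δv = 299×9.81×ln(3.451) = 2933.2×1.2387 ≈ 3633 m/s.
Total Δv = 4041 + 3633 = 7674 m/s.

Δv ≈ 7670 m/s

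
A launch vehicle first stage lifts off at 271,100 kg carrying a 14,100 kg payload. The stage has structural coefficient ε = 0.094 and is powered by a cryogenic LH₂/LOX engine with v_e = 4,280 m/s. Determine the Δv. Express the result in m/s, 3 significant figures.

Δv ≈ 8380 m/s

Stage wet mass = m₀ − payload = 271,100 − 14,100 = 257,000 kg.
Stage dry mass = ε × stage wet mass = 0.094 × 257,000 = 24,158 kg.
Burnout mass m_f = stage dry + payload = 24,158 + 14,100 = 38,258 kg.
From the ideal rocket equation, Δv = v_e · ln(271,100/38,258) = 4280.0 × ln(7.086) = 4280.0 × 1.9581 ≈ 8381 m/s.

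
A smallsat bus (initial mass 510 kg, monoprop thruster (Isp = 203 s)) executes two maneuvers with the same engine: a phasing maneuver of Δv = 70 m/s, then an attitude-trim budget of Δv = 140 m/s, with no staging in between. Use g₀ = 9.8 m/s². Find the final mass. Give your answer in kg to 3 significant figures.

v_e = Isp · g₀ = 203 × 9.8 = 1989.4 m/s.
After the first burn: m = 510 × exp(−70/1989.4) = 510 × 0.96543 = 492.369 kg.
After the second burn: m = 492.369 × exp(−140/1989.4) = 492.369 × 0.93205 = 458.913 kg.

final mass ≈ 459 kg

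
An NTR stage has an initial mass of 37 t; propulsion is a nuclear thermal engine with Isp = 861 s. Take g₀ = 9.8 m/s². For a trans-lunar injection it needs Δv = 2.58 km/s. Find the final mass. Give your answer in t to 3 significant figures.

final mass ≈ 27.3 t

v_e = Isp · g₀ = 861 × 9.8 = 8437.8 m/s.
m₀/m_f = exp(Δv / v_e) = exp(2580 / 8437.8) = exp(0.3058) = 1.3577.
m_f = m₀ / 1.3577 = 37 / 1.3577 = 27.252 t.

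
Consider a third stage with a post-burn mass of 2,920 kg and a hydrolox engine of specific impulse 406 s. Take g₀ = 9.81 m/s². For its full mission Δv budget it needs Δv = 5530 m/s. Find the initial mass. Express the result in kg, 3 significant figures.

initial mass ≈ 11700 kg

v_e = Isp · g₀ = 406 × 9.81 = 3982.9 m/s.
From the ideal rocket equation, m₀/m_f = exp(Δv / v_e) = exp(5530 / 3982.9) = exp(1.3884) = 4.0086.
m₀ = m_f × 4.0086 = 2,920 × 4.0086 = 11,705.1 kg.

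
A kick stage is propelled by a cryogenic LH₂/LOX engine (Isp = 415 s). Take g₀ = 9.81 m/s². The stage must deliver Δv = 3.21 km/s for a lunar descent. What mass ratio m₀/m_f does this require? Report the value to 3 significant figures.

mass ratio ≈ 2.20

v_e = Isp · g₀ = 415 × 9.81 = 4071.2 m/s.
m₀/m_f = exp(Δv / v_e) = exp(3210 / 4071.2) = exp(0.7885) = 2.2000.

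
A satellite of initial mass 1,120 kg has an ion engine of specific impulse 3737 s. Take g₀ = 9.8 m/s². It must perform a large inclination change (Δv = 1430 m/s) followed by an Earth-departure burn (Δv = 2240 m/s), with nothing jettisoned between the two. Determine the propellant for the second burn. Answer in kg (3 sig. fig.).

propellant for the second burn ≈ 63.9 kg

v_e = Isp · g₀ = 3737 × 9.8 = 36622.6 m/s.
After the first burn: m = 1120 × exp(−1430/36622.6) = 1120 × 0.96171 = 1,077.12 kg.
After the second burn: m = 1,077.12 × exp(−2240/36622.6) = 1,077.12 × 0.94067 = 1,013.21 kg.
Second-burn propellant = 1,077.12 − 1,013.21 = 63.91 kg.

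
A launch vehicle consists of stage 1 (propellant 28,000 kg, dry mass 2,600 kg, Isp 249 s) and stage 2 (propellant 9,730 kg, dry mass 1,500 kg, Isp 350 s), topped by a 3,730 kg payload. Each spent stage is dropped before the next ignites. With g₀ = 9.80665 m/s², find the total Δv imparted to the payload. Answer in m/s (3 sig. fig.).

Ignition mass of stage 1 = 28,000+2,600 + 9,730+1,500 + 3,730 = 45,560 kg.
Stage 1: m₀ = 45,560 kg, m_f = 45,560 − 28,000 = 17,560 kg; Δv = 249×9.80665×ln(2.595) = 2441.9×0.9534 ≈ 2328 m/s.
Stage 2: m₀ = 14,960 kg, m_f = 14,960 − 9,730 = 5,230 kg; Δv = 350×9.80665×ln(2.86) = 3432.3×1.0510 ≈ 3607 m/s.
Total Δv = 2328 + 3607 = 5935 m/s.

Δv ≈ 5940 m/s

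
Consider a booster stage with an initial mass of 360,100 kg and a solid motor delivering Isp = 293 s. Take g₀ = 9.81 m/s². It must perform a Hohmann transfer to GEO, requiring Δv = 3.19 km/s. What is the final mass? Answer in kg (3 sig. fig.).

final mass ≈ 119000 kg

v_e = Isp · g₀ = 293 × 9.81 = 2874.3 m/s.
By the Tsiolkovsky rocket equation, m₀/m_f = exp(Δv / v_e) = exp(3190 / 2874.3) = exp(1.1098) = 3.0338.
m_f = m₀ / 3.0338 = 360,100 / 3.0338 = 118,696 kg.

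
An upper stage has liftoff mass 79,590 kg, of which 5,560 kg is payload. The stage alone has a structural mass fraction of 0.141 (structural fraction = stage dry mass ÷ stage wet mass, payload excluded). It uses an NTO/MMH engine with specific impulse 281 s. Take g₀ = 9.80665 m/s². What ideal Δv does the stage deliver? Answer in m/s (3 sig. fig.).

Δv ≈ 4420 m/s

Stage wet mass = m₀ − payload = 79,590 − 5,560 = 74,030 kg.
Stage dry mass = ε × stage wet mass = 0.141 × 74,030 = 10,438.2 kg.
Burnout mass m_f = stage dry + payload = 10,438.2 + 5,560 = 15,998.2 kg.
v_e = Isp · g₀ = 281 × 9.80665 = 2755.7 m/s.
Rocket equation: Δv = v_e · ln(79,590/15,998.2) = 2755.7 × ln(4.975) = 2755.7 × 1.6044 ≈ 4421 m/s.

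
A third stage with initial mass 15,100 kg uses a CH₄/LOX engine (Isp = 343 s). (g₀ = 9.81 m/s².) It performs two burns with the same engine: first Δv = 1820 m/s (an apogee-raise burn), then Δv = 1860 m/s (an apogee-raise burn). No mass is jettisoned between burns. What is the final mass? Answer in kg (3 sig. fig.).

final mass ≈ 5060 kg

v_e = Isp · g₀ = 343 × 9.81 = 3364.8 m/s.
After the first burn: m = 15100 × exp(−1820/3364.8) = 15100 × 0.58223 = 8,791.67 kg.
After the second burn: m = 8,791.67 × exp(−1860/3364.8) = 8,791.67 × 0.57535 = 5,058.29 kg.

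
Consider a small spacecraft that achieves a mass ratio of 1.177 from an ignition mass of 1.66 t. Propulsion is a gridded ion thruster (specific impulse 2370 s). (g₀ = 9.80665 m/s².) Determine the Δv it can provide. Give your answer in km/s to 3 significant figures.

v_e = Isp · g₀ = 2370 × 9.80665 = 23241.8 m/s.
By the Tsiolkovsky rocket equation, Δv = v_e · ln(1.177) = 23241.8 × 0.1630 ≈ 3787.7 m/s.

Δv ≈ 3.79 km/s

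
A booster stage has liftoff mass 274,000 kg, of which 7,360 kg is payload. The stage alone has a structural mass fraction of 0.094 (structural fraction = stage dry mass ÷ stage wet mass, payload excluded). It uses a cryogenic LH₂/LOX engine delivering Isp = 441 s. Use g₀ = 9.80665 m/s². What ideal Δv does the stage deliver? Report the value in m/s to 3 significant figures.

Δv ≈ 9230 m/s

Stage wet mass = m₀ − payload = 274,000 − 7,360 = 266,640 kg.
Stage dry mass = ε × stage wet mass = 0.094 × 266,640 = 25,064.2 kg.
Burnout mass m_f = stage dry + payload = 25,064.2 + 7,360 = 32,424.2 kg.
v_e = Isp · g₀ = 441 × 9.80665 = 4324.7 m/s.
Δv = v_e · ln(274,000/32,424.2) = 4324.7 × ln(8.45) = 4324.7 × 2.1342 ≈ 9230 m/s.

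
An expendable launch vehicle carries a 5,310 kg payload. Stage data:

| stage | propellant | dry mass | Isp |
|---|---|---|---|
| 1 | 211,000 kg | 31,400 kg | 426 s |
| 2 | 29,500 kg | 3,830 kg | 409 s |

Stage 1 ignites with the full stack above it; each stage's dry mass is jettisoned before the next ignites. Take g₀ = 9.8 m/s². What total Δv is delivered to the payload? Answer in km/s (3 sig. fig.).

Δv ≈ 11.6 km/s

Ignition mass of stage 1 = 211,000+31,400 + 29,500+3,830 + 5,310 = 281,040 kg.
Stage 1: m₀ = 281,040 kg, m_f = 281,040 − 211,000 = 70,040 kg; Δv = 426×9.8×ln(4.013) = 4174.8×1.3894 ≈ 5801 m/s.
Stage 2: m₀ = 38,640 kg, m_f = 38,640 − 29,500 = 9,140 kg; Δv = 409×9.8×ln(4.228) = 4008.2×1.4416 ≈ 5778 m/s.
Total Δv = 5801 + 5778 = 11579 m/s.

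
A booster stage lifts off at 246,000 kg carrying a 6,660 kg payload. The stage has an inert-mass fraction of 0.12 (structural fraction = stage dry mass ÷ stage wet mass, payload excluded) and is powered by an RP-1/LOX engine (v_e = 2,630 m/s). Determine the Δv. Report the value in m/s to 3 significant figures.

Δv ≈ 5100 m/s

Stage wet mass = m₀ − payload = 246,000 − 6,660 = 239,340 kg.
Stage dry mass = ε × stage wet mass = 0.12 × 239,340 = 28,720.8 kg.
Burnout mass m_f = stage dry + payload = 28,720.8 + 6,660 = 35,380.8 kg.
Δv = v_e · ln(246,000/35,380.8) = 2630.0 × ln(6.953) = 2630.0 × 1.9392 ≈ 5100 m/s.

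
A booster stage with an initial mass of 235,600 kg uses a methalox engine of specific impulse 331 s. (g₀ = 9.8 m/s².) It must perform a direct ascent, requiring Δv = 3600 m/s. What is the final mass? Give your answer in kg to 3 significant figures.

final mass ≈ 77700 kg

v_e = Isp · g₀ = 331 × 9.8 = 3243.8 m/s.
From the ideal rocket equation, m₀/m_f = exp(Δv / v_e) = exp(3600 / 3243.8) = exp(1.1098) = 3.0338.
m_f = m₀ / 3.0338 = 235,600 / 3.0338 = 77,658.4 kg.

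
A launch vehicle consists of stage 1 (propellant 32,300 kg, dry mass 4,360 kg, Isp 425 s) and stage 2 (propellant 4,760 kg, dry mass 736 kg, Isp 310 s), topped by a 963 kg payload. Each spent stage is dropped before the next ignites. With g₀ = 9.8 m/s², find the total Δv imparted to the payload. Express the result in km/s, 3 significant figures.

Ignition mass of stage 1 = 32,300+4,360 + 4,760+736 + 963 = 43,119 kg.
Stage 1: m₀ = 43,119 kg, m_f = 43,119 − 32,300 = 10,819 kg; Δv = 425×9.8×ln(3.985) = 4165.0×1.3827 ≈ 5759 m/s.
Stage 2: m₀ = 6,459 kg, m_f = 6,459 − 4,760 = 1,699 kg; Δv = 310×9.8×ln(3.802) = 3038.0×1.3354 ≈ 4057 m/s.
Total Δv = 5759 + 4057 = 9816 m/s.

Δv ≈ 9.82 km/s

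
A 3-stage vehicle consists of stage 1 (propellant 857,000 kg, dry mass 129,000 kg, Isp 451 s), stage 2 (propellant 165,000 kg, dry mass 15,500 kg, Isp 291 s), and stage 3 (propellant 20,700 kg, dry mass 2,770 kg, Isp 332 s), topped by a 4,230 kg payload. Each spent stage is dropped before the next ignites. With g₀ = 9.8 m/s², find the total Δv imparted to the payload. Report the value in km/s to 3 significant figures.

Ignition mass of stage 1 = 857,000+129,000 + 165,000+15,500 + 20,700+2,770 + 4,230 = 1,194,200 kg.
Stage 1: m₀ = 1,194,200 kg, m_f = 1,194,200 − 857,000 = 337,200 kg; Δv = 451×9.8×ln(3.542) = 4419.8×1.2646 ≈ 5589 m/s.
Stage 2: m₀ = 208,200 kg, m_f = 208,200 − 165,000 = 43,200 kg; Δv = 291×9.8×ln(4.819) = 2851.8×1.5727 ≈ 4485 m/s.
Stage 3: m₀ = 27,700 kg, m_f = 27,700 − 20,700 = 7,000 kg; Δv = 332×9.8×ln(3.957) = 3253.6×1.3755 ≈ 4475 m/s.
Total Δv = 5589 + 4485 + 4475 = 14549 m/s.

Δv ≈ 14.5 km/s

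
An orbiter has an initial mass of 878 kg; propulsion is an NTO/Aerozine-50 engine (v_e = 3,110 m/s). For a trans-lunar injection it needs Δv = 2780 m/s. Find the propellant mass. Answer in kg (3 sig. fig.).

m₀/m_f = exp(Δv / v_e) = exp(2780 / 3110.0) = exp(0.8939) = 2.4446.
m_f = 878 / 2.4446 = 359.159 kg, so propellant = m₀ − m_f = 878 − 359.159 = 518.841 kg.

propellant mass ≈ 519 kg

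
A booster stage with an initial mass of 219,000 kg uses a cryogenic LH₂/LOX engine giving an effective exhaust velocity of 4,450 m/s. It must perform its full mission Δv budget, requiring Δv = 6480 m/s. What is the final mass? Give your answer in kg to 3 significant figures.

m₀/m_f = exp(Δv / v_e) = exp(6480 / 4450.0) = exp(1.4562) = 4.2895.
m_f = m₀ / 4.2895 = 219,000 / 4.2895 = 51,054.9 kg.

final mass ≈ 51100 kg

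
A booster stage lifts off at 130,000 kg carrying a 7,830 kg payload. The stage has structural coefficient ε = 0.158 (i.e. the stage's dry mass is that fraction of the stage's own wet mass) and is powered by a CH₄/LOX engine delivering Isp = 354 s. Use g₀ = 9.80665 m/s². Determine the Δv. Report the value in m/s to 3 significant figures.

Δv ≈ 5440 m/s

Stage wet mass = m₀ − payload = 130,000 − 7,830 = 122,170 kg.
Stage dry mass = ε × stage wet mass = 0.158 × 122,170 = 19,302.9 kg.
Burnout mass m_f = stage dry + payload = 19,302.9 + 7,830 = 27,132.9 kg.
v_e = Isp · g₀ = 354 × 9.80665 = 3471.6 m/s.
Δv = v_e · ln(130,000/27,132.9) = 3471.6 × ln(4.791) = 3471.6 × 1.5668 ≈ 5439 m/s.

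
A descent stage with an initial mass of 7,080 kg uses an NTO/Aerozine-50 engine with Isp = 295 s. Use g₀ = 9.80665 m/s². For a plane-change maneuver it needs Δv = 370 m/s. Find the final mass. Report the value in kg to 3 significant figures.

v_e = Isp · g₀ = 295 × 9.80665 = 2893.0 m/s.
m₀/m_f = exp(Δv / v_e) = exp(370 / 2893.0) = exp(0.1279) = 1.1364.
m_f = m₀ / 1.1364 = 7,080 / 1.1364 = 6,230.2 kg.

final mass ≈ 6230 kg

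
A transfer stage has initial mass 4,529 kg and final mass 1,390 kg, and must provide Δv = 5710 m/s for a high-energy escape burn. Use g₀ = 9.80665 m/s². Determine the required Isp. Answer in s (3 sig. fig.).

ln(m₀/m_f) = ln(4529/1390) = ln(3.258) = 1.1812.
v_e = Δv / ln(m₀/m_f) = 5710 / 1.1812 = 4834.1 m/s.
Isp = v_e / g₀ = 4834.1 / 9.80665 = 492.9 s.

Isp ≈ 493 s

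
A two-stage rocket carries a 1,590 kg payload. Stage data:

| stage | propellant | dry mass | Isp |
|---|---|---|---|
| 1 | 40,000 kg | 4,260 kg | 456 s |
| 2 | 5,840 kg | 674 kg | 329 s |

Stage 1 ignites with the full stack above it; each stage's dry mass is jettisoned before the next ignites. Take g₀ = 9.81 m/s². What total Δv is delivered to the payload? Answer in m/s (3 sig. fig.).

Ignition mass of stage 1 = 40,000+4,260 + 5,840+674 + 1,590 = 52,364 kg.
Stage 1: m₀ = 52,364 kg, m_f = 52,364 − 40,000 = 12,364 kg; Δv = 456×9.81×ln(4.235) = 4473.4×1.4434 ≈ 6457 m/s.
Stage 2: m₀ = 8,104 kg, m_f = 8,104 − 5,840 = 2,264 kg; Δv = 329×9.81×ln(3.58) = 3227.5×1.2752 ≈ 4116 m/s.
Total Δv = 6457 + 4116 = 10573 m/s.

Δv ≈ 10600 m/s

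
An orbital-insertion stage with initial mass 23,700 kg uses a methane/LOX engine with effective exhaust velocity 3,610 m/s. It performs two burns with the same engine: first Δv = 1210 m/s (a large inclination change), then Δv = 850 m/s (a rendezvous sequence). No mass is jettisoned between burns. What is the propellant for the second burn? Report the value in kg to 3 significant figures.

After the first burn: m = 23700 × exp(−1210/3610.0) = 23700 × 0.71521 = 16,950.5 kg.
After the second burn: m = 16,950.5 × exp(−850/3610.0) = 16,950.5 × 0.79021 = 13,394.5 kg.
Second-burn propellant = 16,950.5 − 13,394.5 = 3,556 kg.

propellant for the second burn ≈ 3560 kg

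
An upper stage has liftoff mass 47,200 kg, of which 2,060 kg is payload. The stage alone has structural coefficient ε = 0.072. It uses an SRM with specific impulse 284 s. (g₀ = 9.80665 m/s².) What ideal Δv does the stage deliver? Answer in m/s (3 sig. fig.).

Stage wet mass = m₀ − payload = 47,200 − 2,060 = 45,140 kg.
Stage dry mass = ε × stage wet mass = 0.072 × 45,140 = 3,250.08 kg.
Burnout mass m_f = stage dry + payload = 3,250.08 + 2,060 = 5,310.08 kg.
v_e = Isp · g₀ = 284 × 9.80665 = 2785.1 m/s.
Δv = v_e · ln(47,200/5,310.08) = 2785.1 × ln(8.889) = 2785.1 × 2.1848 ≈ 6085 m/s.

Δv ≈ 6080 m/s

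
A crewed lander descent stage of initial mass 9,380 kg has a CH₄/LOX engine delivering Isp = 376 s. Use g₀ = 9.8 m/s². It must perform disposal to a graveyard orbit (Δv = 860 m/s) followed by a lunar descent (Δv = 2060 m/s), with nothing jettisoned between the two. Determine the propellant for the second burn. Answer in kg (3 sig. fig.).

propellant for the second burn ≈ 3180 kg

v_e = Isp · g₀ = 376 × 9.8 = 3684.8 m/s.
After the first burn: m = 9380 × exp(−860/3684.8) = 9380 × 0.79184 = 7,427.46 kg.
After the second burn: m = 7,427.46 × exp(−2060/3684.8) = 7,427.46 × 0.57175 = 4,246.65 kg.
Second-burn propellant = 7,427.46 − 4,246.65 = 3,180.81 kg.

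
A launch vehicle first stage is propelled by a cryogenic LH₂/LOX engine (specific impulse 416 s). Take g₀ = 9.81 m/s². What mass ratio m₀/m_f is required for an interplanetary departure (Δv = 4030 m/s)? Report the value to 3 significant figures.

v_e = Isp · g₀ = 416 × 9.81 = 4081.0 m/s.
m₀/m_f = exp(Δv / v_e) = exp(4030 / 4081.0) = exp(0.9875) = 2.6845.

mass ratio ≈ 2.68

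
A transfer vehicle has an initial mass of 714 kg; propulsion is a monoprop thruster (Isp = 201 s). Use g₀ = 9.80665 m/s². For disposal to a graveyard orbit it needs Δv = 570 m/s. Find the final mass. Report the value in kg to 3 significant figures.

v_e = Isp · g₀ = 201 × 9.80665 = 1971.1 m/s.
From the ideal rocket equation, m₀/m_f = exp(Δv / v_e) = exp(570 / 1971.1) = exp(0.2892) = 1.3353.
m_f = m₀ / 1.3353 = 714 / 1.3353 = 534.711 kg.

final mass ≈ 535 kg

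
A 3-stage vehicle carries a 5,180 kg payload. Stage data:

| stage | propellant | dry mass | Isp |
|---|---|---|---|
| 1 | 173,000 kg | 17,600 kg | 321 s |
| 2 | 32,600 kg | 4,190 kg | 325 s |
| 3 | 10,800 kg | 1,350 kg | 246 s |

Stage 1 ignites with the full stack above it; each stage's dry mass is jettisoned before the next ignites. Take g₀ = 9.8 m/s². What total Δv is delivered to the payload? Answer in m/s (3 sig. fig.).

Ignition mass of stage 1 = 173,000+17,600 + 32,600+4,190 + 10,800+1,350 + 5,180 = 244,720 kg.
Stage 1: m₀ = 244,720 kg, m_f = 244,720 − 173,000 = 71,720 kg; Δv = 321×9.8×ln(3.412) = 3145.8×1.2273 ≈ 3861 m/s.
Stage 2: m₀ = 54,120 kg, m_f = 54,120 − 32,600 = 21,520 kg; Δv = 325×9.8×ln(2.515) = 3185.0×0.9222 ≈ 2937 m/s.
Stage 3: m₀ = 17,330 kg, m_f = 17,330 − 10,800 = 6,530 kg; Δv = 246×9.8×ln(2.654) = 2410.8×0.9760 ≈ 2353 m/s.
Total Δv = 3861 + 2937 + 2353 = 9151 m/s.

Δv ≈ 9150 m/s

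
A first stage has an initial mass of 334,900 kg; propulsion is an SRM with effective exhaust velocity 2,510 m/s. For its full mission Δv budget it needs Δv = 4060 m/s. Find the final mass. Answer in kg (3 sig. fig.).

final mass ≈ 66400 kg

Rocket equation: m₀/m_f = exp(Δv / v_e) = exp(4060 / 2510.0) = exp(1.6175) = 5.0406.
m_f = m₀ / 5.0406 = 334,900 / 5.0406 = 66,440.5 kg.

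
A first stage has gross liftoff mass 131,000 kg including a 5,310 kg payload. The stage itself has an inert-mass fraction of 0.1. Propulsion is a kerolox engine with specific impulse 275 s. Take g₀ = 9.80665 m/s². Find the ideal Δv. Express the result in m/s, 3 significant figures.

Stage wet mass = m₀ − payload = 131,000 − 5,310 = 125,690 kg.
Stage dry mass = ε × stage wet mass = 0.1 × 125,690 = 12,569 kg.
Burnout mass m_f = stage dry + payload = 12,569 + 5,310 = 17,879 kg.
v_e = Isp · g₀ = 275 × 9.80665 = 2696.8 m/s.
Δv = v_e · ln(131,000/17,879) = 2696.8 × ln(7.327) = 2696.8 × 1.9916 ≈ 5371 m/s.

Δv ≈ 5370 m/s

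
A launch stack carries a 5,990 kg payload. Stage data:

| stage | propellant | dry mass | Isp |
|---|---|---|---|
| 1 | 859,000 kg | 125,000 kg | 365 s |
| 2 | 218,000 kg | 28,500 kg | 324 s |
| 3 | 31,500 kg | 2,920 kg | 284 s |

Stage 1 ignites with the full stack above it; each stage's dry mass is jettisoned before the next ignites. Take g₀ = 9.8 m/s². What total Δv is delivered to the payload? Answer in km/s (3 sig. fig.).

Ignition mass of stage 1 = 859,000+125,000 + 218,000+28,500 + 31,500+2,920 + 5,990 = 1,270,910 kg.
Stage 1: m₀ = 1,270,910 kg, m_f = 1,270,910 − 859,000 = 411,910 kg; Δv = 365×9.8×ln(3.085) = 3577.0×1.1267 ≈ 4030 m/s.
Stage 2: m₀ = 286,910 kg, m_f = 286,910 − 218,000 = 68,910 kg; Δv = 324×9.8×ln(4.164) = 3175.2×1.4264 ≈ 4529 m/s.
Stage 3: m₀ = 40,410 kg, m_f = 40,410 − 31,500 = 8,910 kg; Δv = 284×9.8×ln(4.535) = 2783.2×1.5119 ≈ 4208 m/s.
Total Δv = 4030 + 4529 + 4208 = 12767 m/s.

Δv ≈ 12.8 km/s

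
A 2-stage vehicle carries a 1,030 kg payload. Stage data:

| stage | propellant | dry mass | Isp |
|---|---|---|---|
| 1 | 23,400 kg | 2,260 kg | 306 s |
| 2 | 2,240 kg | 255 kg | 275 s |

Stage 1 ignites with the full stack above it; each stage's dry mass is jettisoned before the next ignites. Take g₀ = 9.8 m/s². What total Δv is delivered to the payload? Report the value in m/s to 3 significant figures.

Ignition mass of stage 1 = 23,400+2,260 + 2,240+255 + 1,030 = 29,185 kg.
Stage 1: m₀ = 29,185 kg, m_f = 29,185 − 23,400 = 5,785 kg; Δv = 306×9.8×ln(5.045) = 2998.8×1.6184 ≈ 4853 m/s.
Stage 2: m₀ = 3,525 kg, m_f = 3,525 − 2,240 = 1,285 kg; Δv = 275×9.8×ln(2.743) = 2695.0×1.0091 ≈ 2720 m/s.
Total Δv = 4853 + 2720 = 7573 m/s.

Δv ≈ 7570 m/s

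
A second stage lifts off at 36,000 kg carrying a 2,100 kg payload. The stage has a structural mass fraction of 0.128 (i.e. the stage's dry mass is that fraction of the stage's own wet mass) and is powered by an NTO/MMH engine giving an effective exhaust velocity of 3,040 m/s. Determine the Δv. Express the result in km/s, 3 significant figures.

Stage wet mass = m₀ − payload = 36,000 − 2,100 = 33,900 kg.
Stage dry mass = ε × stage wet mass = 0.128 × 33,900 = 4,339.2 kg.
Burnout mass m_f = stage dry + payload = 4,339.2 + 2,100 = 6,439.2 kg.
From the ideal rocket equation, Δv = v_e · ln(36,000/6,439.2) = 3040.0 × ln(5.591) = 3040.0 × 1.7211 ≈ 5232 m/s.

Δv ≈ 5.23 km/s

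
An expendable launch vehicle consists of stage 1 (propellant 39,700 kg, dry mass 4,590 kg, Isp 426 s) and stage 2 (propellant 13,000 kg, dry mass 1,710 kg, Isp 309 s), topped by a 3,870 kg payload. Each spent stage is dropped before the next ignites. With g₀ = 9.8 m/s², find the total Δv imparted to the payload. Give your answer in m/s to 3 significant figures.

Δv ≈ 7810 m/s

Ignition mass of stage 1 = 39,700+4,590 + 13,000+1,710 + 3,870 = 62,870 kg.
Stage 1: m₀ = 62,870 kg, m_f = 62,870 − 39,700 = 23,170 kg; Δv = 426×9.8×ln(2.713) = 4174.8×0.9982 ≈ 4167 m/s.
Stage 2: m₀ = 18,580 kg, m_f = 18,580 − 13,000 = 5,580 kg; Δv = 309×9.8×ln(3.33) = 3028.2×1.2029 ≈ 3643 m/s.
Total Δv = 4167 + 3643 = 7810 m/s.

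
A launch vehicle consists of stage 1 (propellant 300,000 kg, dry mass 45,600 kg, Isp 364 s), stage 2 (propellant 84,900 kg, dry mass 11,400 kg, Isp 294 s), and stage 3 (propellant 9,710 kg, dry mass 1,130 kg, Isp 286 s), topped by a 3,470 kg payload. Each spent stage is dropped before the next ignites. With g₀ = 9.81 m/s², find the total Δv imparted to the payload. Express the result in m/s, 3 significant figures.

Ignition mass of stage 1 = 300,000+45,600 + 84,900+11,400 + 9,710+1,130 + 3,470 = 456,210 kg.
Stage 1: m₀ = 456,210 kg, m_f = 456,210 − 300,000 = 156,210 kg; Δv = 364×9.81×ln(2.92) = 3570.8×1.0718 ≈ 3827 m/s.
Stage 2: m₀ = 110,610 kg, m_f = 110,610 − 84,900 = 25,710 kg; Δv = 294×9.81×ln(4.302) = 2884.1×1.4591 ≈ 4208 m/s.
Stage 3: m₀ = 14,310 kg, m_f = 14,310 − 9,710 = 4,600 kg; Δv = 286×9.81×ln(3.111) = 2805.7×1.1349 ≈ 3184 m/s.
Total Δv = 3827 + 4208 + 3184 = 11219 m/s.

Δv ≈ 11200 m/s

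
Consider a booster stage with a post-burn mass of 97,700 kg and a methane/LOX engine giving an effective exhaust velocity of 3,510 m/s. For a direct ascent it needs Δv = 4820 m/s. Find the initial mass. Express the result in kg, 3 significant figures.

m₀/m_f = exp(Δv / v_e) = exp(4820 / 3510.0) = exp(1.3732) = 3.9480.
m₀ = m_f × 3.9480 = 97,700 × 3.9480 = 385,720 kg.

initial mass ≈ 386000 kg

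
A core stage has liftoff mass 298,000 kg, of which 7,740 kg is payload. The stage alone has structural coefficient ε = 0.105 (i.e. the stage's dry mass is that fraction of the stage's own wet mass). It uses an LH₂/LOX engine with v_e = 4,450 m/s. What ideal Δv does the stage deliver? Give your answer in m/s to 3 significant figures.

Stage wet mass = m₀ − payload = 298,000 − 7,740 = 290,260 kg.
Stage dry mass = ε × stage wet mass = 0.105 × 290,260 = 30,477.3 kg.
Burnout mass m_f = stage dry + payload = 30,477.3 + 7,740 = 38,217.3 kg.
Δv = v_e · ln(298,000/38,217.3) = 4450.0 × ln(7.798) = 4450.0 × 2.0538 ≈ 9139 m/s.

Δv ≈ 9140 m/s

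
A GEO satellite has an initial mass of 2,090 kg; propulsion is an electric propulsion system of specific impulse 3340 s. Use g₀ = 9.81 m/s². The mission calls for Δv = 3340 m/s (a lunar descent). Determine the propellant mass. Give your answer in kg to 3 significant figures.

propellant mass ≈ 203 kg

v_e = Isp · g₀ = 3340 × 9.81 = 32765.4 m/s.
m₀/m_f = exp(Δv / v_e) = exp(3340 / 32765.4) = exp(0.1019) = 1.1073.
m_f = 2,090 / 1.1073 = 1,887.47 kg, so propellant = m₀ − m_f = 2,090 − 1,887.47 = 202.53 kg.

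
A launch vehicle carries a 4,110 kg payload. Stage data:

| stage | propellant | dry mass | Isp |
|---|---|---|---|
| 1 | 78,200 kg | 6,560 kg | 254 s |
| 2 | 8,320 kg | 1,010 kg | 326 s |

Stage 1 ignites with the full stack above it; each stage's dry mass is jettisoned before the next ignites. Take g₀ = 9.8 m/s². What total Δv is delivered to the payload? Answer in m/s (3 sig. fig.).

Ignition mass of stage 1 = 78,200+6,560 + 8,320+1,010 + 4,110 = 98,200 kg.
Stage 1: m₀ = 98,200 kg, m_f = 98,200 − 78,200 = 20,000 kg; Δv = 254×9.8×ln(4.91) = 2489.2×1.5913 ≈ 3961 m/s.
Stage 2: m₀ = 13,440 kg, m_f = 13,440 − 8,320 = 5,120 kg; Δv = 326×9.8×ln(2.625) = 3194.8×0.9651 ≈ 3083 m/s.
Total Δv = 3961 + 3083 = 7044 m/s.

Δv ≈ 7040 m/s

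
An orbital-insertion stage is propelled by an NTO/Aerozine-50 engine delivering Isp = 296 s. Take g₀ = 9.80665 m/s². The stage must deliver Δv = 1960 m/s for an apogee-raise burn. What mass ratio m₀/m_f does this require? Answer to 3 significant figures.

v_e = Isp · g₀ = 296 × 9.80665 = 2902.8 m/s.
m₀/m_f = exp(Δv / v_e) = exp(1960 / 2902.8) = exp(0.6752) = 1.9645.

mass ratio ≈ 1.96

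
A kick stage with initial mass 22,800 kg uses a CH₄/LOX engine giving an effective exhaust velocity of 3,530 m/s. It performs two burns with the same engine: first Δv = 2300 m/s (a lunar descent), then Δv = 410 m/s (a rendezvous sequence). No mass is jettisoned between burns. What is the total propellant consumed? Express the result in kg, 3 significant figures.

After the first burn: m = 22800 × exp(−2300/3530.0) = 22800 × 0.52123 = 11,884 kg.
After the second burn: m = 11,884 × exp(−410/3530.0) = 11,884 × 0.89034 = 10,580.8 kg.
Total propellant = m₀ − m_final = 22800 − 10,580.8 = 12,219.2 kg.

total propellant consumed ≈ 12200 kg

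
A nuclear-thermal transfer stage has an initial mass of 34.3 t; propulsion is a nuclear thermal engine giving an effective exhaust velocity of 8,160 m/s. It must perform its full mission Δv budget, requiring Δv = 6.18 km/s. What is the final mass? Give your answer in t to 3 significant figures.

final mass ≈ 16.1 t

From the ideal rocket equation, m₀/m_f = exp(Δv / v_e) = exp(6180 / 8160.0) = exp(0.7574) = 2.1326.
m_f = m₀ / 2.1326 = 34.3 / 2.1326 = 16.0837 t.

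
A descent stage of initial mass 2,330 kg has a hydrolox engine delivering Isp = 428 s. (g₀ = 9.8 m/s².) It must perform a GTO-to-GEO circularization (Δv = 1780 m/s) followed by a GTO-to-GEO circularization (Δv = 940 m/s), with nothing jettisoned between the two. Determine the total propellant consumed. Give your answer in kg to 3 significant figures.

v_e = Isp · g₀ = 428 × 9.8 = 4194.4 m/s.
After the first burn: m = 2330 × exp(−1780/4194.4) = 2330 × 0.65418 = 1,524.24 kg.
After the second burn: m = 1,524.24 × exp(−940/4194.4) = 1,524.24 × 0.79923 = 1,218.22 kg.
Total propellant = m₀ − m_final = 2330 − 1,218.22 = 1,111.78 kg.

total propellant consumed ≈ 1110 kg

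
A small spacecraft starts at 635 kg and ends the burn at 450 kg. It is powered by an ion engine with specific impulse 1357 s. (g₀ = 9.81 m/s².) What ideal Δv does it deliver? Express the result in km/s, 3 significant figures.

Δv ≈ 4.58 km/s

v_e = Isp · g₀ = 1357 × 9.81 = 13312.2 m/s.
Δv = v_e · ln(m₀/m_f) = 13312.2 × ln(1.411) = 13312.2 × 0.3444 ≈ 4584.4 m/s.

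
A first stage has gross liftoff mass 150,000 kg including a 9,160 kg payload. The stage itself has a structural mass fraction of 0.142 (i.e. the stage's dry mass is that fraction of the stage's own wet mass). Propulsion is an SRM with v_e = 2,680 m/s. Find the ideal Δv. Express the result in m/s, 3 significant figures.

Δv ≈ 4390 m/s

Stage wet mass = m₀ − payload = 150,000 − 9,160 = 140,840 kg.
Stage dry mass = ε × stage wet mass = 0.142 × 140,840 = 19,999.3 kg.
Burnout mass m_f = stage dry + payload = 19,999.3 + 9,160 = 29,159.3 kg.
Rocket equation: Δv = v_e · ln(150,000/29,159.3) = 2680.0 × ln(5.144) = 2680.0 × 1.6379 ≈ 4389 m/s.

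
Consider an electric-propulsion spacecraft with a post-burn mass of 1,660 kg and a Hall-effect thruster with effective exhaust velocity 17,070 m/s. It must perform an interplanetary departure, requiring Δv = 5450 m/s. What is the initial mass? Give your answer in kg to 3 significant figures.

initial mass ≈ 2280 kg

m₀/m_f = exp(Δv / v_e) = exp(5450 / 17070.0) = exp(0.3193) = 1.3761.
m₀ = m_f × 1.3761 = 1,660 × 1.3761 = 2,284.33 kg.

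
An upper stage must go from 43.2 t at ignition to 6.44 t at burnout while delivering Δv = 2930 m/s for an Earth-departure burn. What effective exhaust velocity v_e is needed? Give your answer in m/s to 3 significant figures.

ln(m₀/m_f) = ln(43200/6440) = ln(6.708) = 1.9033.
Using Δv = v_e ln(m₀/m_f): v_e = Δv / ln(m₀/m_f) = 2930 / 1.9033 = 1539.4 m/s.

v_e ≈ 1540 m/s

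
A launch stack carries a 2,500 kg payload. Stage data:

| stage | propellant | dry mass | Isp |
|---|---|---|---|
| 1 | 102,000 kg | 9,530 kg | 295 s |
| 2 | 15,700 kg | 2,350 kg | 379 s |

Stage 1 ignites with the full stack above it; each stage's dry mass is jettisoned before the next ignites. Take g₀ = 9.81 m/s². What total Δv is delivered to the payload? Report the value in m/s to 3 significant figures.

Ignition mass of stage 1 = 102,000+9,530 + 15,700+2,350 + 2,500 = 132,080 kg.
Stage 1: m₀ = 132,080 kg, m_f = 132,080 − 102,000 = 30,080 kg; Δv = 295×9.81×ln(4.391) = 2894.0×1.4795 ≈ 4282 m/s.
Stage 2: m₀ = 20,550 kg, m_f = 20,550 − 15,700 = 4,850 kg; Δv = 379×9.81×ln(4.237) = 3718.0×1.4439 ≈ 5368 m/s.
Total Δv = 4282 + 5368 = 9650 m/s.

Δv ≈ 9650 m/s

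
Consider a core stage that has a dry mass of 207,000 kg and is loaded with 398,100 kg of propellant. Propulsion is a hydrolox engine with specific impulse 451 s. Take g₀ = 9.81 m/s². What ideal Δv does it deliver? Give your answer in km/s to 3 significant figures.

v_e = Isp · g₀ = 451 × 9.81 = 4424.3 m/s.
m₀ = m_dry + m_prop = 207,000 + 398,100 = 605,100 kg.
Δv = v_e · ln(m₀/m_f) = 4424.3 × ln(2.923) = 4424.3 × 1.0727 ≈ 4745.8 m/s.

Δv ≈ 4.75 km/s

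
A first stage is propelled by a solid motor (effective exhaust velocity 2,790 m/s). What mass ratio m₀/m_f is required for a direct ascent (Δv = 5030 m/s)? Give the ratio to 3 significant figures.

mass ratio ≈ 6.07

m₀/m_f = exp(Δv / v_e) = exp(5030 / 2790.0) = exp(1.8029) = 6.0670.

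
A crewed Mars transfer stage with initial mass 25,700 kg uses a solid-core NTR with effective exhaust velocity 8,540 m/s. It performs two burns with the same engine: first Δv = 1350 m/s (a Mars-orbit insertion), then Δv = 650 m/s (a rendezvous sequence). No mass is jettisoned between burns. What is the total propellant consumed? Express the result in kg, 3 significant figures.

total propellant consumed ≈ 5370 kg

After the first burn: m = 25700 × exp(−1350/8540.0) = 25700 × 0.85378 = 21,942.1 kg.
After the second burn: m = 21,942.1 × exp(−650/8540.0) = 21,942.1 × 0.92671 = 20,334 kg.
Total propellant = m₀ − m_final = 25700 − 20,334 = 5,366 kg.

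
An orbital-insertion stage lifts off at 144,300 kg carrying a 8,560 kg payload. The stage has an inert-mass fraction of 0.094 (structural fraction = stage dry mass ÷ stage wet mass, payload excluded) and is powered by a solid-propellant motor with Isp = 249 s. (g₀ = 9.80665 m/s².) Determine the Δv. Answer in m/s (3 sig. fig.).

Δv ≈ 4670 m/s

Stage wet mass = m₀ − payload = 144,300 − 8,560 = 135,740 kg.
Stage dry mass = ε × stage wet mass = 0.094 × 135,740 = 12,759.6 kg.
Burnout mass m_f = stage dry + payload = 12,759.6 + 8,560 = 21,319.6 kg.
v_e = Isp · g₀ = 249 × 9.80665 = 2441.9 m/s.
Using Δv = v_e ln(m₀/m_f): Δv = v_e · ln(144,300/21,319.6) = 2441.9 × ln(6.768) = 2441.9 × 1.9123 ≈ 4669 m/s.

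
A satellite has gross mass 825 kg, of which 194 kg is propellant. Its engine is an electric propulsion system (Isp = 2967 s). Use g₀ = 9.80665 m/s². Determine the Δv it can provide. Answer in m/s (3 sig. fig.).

Δv ≈ 7800 m/s

v_e = Isp · g₀ = 2967 × 9.80665 = 29096.3 m/s.
m_f = m₀ − m_prop = 825 − 194 = 631 kg.
Rocket equation: Δv = v_e · ln(m₀/m_f) = 29096.3 × ln(1.307) = 29096.3 × 0.2681 ≈ 7800.1 m/s.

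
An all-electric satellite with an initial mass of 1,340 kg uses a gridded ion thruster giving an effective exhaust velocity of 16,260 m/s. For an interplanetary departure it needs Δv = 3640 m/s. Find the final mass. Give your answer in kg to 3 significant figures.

final mass ≈ 1070 kg

Rocket equation: m₀/m_f = exp(Δv / v_e) = exp(3640 / 16260.0) = exp(0.2239) = 1.2509.
m_f = m₀ / 1.2509 = 1,340 / 1.2509 = 1,071.23 kg.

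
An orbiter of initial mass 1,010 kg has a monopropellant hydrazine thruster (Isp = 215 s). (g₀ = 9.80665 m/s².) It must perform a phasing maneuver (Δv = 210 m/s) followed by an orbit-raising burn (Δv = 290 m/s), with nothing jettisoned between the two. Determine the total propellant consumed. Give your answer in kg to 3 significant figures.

v_e = Isp · g₀ = 215 × 9.80665 = 2108.4 m/s.
After the first burn: m = 1010 × exp(−210/2108.4) = 1010 × 0.90520 = 914.252 kg.
After the second burn: m = 914.252 × exp(−290/2108.4) = 914.252 × 0.87150 = 796.771 kg.
Total propellant = m₀ − m_final = 1010 − 796.771 = 213.229 kg.

total propellant consumed ≈ 213 kg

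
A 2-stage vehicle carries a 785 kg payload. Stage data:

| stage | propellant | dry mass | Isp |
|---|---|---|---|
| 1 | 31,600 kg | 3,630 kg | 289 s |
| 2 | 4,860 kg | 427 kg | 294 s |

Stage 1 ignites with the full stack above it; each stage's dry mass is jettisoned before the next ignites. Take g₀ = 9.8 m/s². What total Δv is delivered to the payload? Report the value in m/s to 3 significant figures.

Δv ≈ 8750 m/s

Ignition mass of stage 1 = 31,600+3,630 + 4,860+427 + 785 = 41,302 kg.
Stage 1: m₀ = 41,302 kg, m_f = 41,302 − 31,600 = 9,702 kg; Δv = 289×9.8×ln(4.257) = 2832.2×1.4486 ≈ 4103 m/s.
Stage 2: m₀ = 6,072 kg, m_f = 6,072 − 4,860 = 1,212 kg; Δv = 294×9.8×ln(5.01) = 2881.2×1.6114 ≈ 4643 m/s.
Total Δv = 4103 + 4643 = 8746 m/s.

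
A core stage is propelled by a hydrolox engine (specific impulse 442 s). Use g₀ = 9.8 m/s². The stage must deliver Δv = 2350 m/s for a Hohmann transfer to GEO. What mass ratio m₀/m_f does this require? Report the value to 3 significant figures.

v_e = Isp · g₀ = 442 × 9.8 = 4331.6 m/s.
From the ideal rocket equation, m₀/m_f = exp(Δv / v_e) = exp(2350 / 4331.6) = exp(0.5425) = 1.7203.

mass ratio ≈ 1.72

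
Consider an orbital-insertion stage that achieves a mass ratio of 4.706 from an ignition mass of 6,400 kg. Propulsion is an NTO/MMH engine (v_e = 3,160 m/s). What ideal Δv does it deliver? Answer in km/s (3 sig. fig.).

From the ideal rocket equation, Δv = v_e · ln(4.706) = 3160.0 × 1.5488 ≈ 4894.3 m/s.

Δv ≈ 4.89 km/s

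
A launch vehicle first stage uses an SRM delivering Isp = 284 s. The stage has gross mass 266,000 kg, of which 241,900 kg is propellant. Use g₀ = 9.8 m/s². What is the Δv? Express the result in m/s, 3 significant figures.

v_e = Isp · g₀ = 284 × 9.8 = 2783.2 m/s.
m_f = m₀ − m_prop = 266,000 − 241,900 = 24,100 kg.
By the Tsiolkovsky rocket equation, Δv = v_e · ln(m₀/m_f) = 2783.2 × ln(11.04) = 2783.2 × 2.4013 ≈ 6683.3 m/s.

Δv ≈ 6680 m/s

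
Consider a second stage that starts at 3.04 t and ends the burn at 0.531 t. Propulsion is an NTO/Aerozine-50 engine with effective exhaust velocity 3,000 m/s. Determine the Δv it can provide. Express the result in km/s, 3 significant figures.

Δv ≈ 5.23 km/s

From the ideal rocket equation, Δv = v_e · ln(m₀/m_f) = 3000.0 × ln(5.725) = 3000.0 × 1.7449 ≈ 5234.6 m/s.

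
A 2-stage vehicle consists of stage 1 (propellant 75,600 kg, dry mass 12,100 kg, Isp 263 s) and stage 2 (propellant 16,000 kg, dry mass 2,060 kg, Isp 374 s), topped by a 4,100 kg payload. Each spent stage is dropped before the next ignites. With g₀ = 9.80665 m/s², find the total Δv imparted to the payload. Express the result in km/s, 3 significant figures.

Δv ≈ 7.70 km/s

Ignition mass of stage 1 = 75,600+12,100 + 16,000+2,060 + 4,100 = 109,860 kg.
Stage 1: m₀ = 109,860 kg, m_f = 109,860 − 75,600 = 34,260 kg; Δv = 263×9.80665×ln(3.207) = 2579.1×1.1652 ≈ 3005 m/s.
Stage 2: m₀ = 22,160 kg, m_f = 22,160 − 16,000 = 6,160 kg; Δv = 374×9.80665×ln(3.597) = 3667.7×1.2802 ≈ 4695 m/s.
Total Δv = 3005 + 4695 = 7700 m/s.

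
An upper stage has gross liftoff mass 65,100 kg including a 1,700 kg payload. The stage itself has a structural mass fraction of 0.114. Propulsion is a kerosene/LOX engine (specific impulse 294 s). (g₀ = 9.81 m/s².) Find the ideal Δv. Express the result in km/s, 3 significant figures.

Δv ≈ 5.73 km/s

Stage wet mass = m₀ − payload = 65,100 − 1,700 = 63,400 kg.
Stage dry mass = ε × stage wet mass = 0.114 × 63,400 = 7,227.6 kg.
Burnout mass m_f = stage dry + payload = 7,227.6 + 1,700 = 8,927.6 kg.
v_e = Isp · g₀ = 294 × 9.81 = 2884.1 m/s.
Δv = v_e · ln(65,100/8,927.6) = 2884.1 × ln(7.292) = 2884.1 × 1.9868 ≈ 5730 m/s.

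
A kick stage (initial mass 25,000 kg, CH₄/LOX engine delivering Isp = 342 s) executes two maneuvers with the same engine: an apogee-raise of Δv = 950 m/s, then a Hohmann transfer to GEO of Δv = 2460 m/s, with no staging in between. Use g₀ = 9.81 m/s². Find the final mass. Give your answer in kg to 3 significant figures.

final mass ≈ 9050 kg

v_e = Isp · g₀ = 342 × 9.81 = 3355.0 m/s.
After the first burn: m = 25000 × exp(−950/3355.0) = 25000 × 0.75340 = 18,835 kg.
After the second burn: m = 18,835 × exp(−2460/3355.0) = 18,835 × 0.48036 = 9,047.58 kg.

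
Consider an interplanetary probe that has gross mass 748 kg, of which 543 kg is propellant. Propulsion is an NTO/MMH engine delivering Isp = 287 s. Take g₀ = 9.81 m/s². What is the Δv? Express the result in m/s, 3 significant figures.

Δv ≈ 3640 m/s

v_e = Isp · g₀ = 287 × 9.81 = 2815.5 m/s.
m_f = m₀ − m_prop = 748 − 543 = 205 kg.
Rocket equation: Δv = v_e · ln(m₀/m_f) = 2815.5 × ln(3.649) = 2815.5 × 1.2944 ≈ 3644.3 m/s.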